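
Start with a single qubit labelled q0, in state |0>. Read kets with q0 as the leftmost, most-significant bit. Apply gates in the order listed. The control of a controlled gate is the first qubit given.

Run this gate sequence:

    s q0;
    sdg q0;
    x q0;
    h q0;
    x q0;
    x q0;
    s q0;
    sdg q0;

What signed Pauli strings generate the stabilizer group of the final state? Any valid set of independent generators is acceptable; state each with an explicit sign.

One valid set of independent stabilizer generators is -X (any independent generating set of the same group is equally correct).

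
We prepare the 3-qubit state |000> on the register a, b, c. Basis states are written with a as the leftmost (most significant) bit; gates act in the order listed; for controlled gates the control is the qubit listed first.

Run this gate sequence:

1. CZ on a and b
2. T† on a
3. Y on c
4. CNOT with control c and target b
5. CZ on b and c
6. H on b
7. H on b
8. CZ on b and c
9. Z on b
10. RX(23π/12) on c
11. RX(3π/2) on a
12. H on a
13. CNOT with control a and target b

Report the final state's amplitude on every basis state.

The final amplitudes are 0 on |000>, 0 on |001>, I*(1 - I)*(-sqrt(6 - 3*sqrt(2)) + sqrt(sqrt(2) + 2))/8 on |010>, (1 - I)*(sqrt(2 - sqrt(2)) + sqrt(3*sqrt(2) + 6))/8 on |011>, (1 - I)*(-sqrt(6 - 3*sqrt(2)) + sqrt(sqrt(2) + 2))/8 on |100>, -I*(1 - I)*(sqrt(2 - sqrt(2)) + sqrt(3*sqrt(2) + 6))/8 on |101>, 0 on |110>, 0 on |111>. Key observation: gates 5-8 undo each other exactly, leaving only the rest of the circuit to track.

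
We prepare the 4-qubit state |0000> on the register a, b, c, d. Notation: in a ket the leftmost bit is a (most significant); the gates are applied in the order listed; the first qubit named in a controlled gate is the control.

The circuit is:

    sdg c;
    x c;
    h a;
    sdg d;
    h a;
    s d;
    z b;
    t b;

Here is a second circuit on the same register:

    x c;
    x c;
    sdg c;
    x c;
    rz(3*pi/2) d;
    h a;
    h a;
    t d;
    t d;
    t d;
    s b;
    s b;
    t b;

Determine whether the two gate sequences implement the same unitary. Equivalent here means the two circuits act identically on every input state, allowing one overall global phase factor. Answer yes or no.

No — the two circuits implement different unitaries, even allowing a global phase.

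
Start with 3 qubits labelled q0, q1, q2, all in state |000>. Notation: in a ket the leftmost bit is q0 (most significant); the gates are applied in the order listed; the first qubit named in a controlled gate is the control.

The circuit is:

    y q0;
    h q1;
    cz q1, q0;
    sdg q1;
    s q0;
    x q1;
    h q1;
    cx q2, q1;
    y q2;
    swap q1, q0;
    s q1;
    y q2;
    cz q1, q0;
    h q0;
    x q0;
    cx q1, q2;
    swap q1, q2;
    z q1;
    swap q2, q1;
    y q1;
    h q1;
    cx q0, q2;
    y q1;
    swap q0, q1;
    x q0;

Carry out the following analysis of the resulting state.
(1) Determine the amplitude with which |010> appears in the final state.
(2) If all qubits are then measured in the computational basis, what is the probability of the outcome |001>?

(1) The final state's coefficient on |010> equals I/2.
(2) The probability of measuring |001> is 1/4.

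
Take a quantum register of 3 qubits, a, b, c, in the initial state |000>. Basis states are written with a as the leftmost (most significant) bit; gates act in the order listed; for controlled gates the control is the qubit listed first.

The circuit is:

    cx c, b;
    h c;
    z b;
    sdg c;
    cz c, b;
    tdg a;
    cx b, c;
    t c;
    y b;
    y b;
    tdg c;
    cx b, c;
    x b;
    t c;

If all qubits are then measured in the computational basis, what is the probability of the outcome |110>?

Outcome |110> occurs with probability 0.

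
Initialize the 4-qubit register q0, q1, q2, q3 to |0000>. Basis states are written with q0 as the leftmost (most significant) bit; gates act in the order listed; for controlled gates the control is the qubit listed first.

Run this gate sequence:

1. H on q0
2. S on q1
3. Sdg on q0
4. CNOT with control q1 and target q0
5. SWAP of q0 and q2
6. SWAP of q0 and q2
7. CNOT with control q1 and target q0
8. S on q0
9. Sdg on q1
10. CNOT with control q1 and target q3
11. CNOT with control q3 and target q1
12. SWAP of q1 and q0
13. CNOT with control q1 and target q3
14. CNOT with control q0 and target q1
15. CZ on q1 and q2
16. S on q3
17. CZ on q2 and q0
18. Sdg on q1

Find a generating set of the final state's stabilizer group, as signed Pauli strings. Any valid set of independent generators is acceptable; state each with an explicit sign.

The final state is stabilized by the group generated by +IXIX, +ZIII, +IZIZ, +IIZI; other independent generating sets are equally valid. Key observation: gates 2-9 undo each other exactly, leaving only the rest of the circuit to track.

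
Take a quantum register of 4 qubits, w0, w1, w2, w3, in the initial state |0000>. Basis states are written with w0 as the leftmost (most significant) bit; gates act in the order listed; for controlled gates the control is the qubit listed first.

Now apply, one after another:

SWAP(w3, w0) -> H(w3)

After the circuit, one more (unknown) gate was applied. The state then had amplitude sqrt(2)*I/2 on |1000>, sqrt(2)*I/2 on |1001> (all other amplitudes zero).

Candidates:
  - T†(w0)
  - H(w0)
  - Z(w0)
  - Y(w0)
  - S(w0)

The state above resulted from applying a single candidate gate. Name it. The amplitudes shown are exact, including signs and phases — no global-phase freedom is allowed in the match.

It was Y(w0) that produced the state shown.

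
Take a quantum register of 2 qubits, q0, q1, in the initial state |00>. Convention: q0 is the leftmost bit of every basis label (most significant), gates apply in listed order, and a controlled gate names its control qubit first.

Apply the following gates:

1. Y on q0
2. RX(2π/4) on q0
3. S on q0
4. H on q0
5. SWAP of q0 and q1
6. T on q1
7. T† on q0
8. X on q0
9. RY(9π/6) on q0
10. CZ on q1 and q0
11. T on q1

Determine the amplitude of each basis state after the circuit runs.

After the circuit, the state carries amplitude 0 on |00>, -sqrt(2)*I/2 on |01>, 0 on |10>, sqrt(2)*I/2 on |11>.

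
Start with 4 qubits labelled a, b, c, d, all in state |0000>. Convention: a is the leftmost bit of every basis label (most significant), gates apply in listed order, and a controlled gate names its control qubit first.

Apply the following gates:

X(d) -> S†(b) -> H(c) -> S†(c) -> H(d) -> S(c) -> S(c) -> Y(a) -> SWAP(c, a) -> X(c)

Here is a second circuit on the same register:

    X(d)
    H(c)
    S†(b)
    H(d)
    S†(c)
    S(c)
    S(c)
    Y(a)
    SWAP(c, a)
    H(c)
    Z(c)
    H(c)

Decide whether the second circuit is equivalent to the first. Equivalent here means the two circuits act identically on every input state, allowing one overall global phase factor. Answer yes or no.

Yes: on every input state the two circuits agree up to one overall phase factor.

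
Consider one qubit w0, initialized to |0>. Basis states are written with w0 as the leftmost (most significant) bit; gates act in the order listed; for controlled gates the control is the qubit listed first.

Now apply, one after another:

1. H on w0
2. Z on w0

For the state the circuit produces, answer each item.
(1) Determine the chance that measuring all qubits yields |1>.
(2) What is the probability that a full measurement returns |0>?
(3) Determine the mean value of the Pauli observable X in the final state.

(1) Outcome |1> occurs with probability 1/2.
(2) The probability of measuring |0> is 1/2.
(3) The observable X averages to -1.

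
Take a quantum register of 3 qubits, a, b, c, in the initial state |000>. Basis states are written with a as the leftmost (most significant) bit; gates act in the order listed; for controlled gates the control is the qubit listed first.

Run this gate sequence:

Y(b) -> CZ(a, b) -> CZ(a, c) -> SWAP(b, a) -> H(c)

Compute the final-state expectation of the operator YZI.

In the final state, YZI has expectation 0.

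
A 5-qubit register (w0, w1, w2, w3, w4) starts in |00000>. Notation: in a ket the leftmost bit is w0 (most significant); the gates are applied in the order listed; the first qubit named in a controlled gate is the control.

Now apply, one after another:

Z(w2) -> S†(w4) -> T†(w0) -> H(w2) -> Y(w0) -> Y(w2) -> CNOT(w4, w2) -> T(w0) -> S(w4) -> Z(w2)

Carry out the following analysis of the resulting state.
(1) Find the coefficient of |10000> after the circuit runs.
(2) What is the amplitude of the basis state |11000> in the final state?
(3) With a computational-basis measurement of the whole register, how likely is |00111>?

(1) The amplitude on |10000> is sqrt(2)*exp(I*pi/4)/2.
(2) |11000> carries amplitude 0 in the final state.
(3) A full measurement returns |00111> with probability 0.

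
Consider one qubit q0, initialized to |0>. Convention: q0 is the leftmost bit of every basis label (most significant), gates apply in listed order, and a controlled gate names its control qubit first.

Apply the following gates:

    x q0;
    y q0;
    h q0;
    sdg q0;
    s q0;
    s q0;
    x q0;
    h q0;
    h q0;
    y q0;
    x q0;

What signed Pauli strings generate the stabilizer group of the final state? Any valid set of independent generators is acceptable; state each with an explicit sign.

The stabilizer group can be generated by +Y, among other valid generating sets.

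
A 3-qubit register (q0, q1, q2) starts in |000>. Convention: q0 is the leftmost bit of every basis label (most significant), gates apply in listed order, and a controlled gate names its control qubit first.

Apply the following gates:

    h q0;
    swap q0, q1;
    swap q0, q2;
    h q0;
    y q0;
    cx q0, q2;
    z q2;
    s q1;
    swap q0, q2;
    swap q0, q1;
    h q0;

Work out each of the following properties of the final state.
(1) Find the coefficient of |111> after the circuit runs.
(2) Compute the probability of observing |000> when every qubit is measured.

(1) The final state's coefficient on |111> equals sqrt(2)*(-1 - I)/4.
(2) A full measurement returns |000> with probability 1/4.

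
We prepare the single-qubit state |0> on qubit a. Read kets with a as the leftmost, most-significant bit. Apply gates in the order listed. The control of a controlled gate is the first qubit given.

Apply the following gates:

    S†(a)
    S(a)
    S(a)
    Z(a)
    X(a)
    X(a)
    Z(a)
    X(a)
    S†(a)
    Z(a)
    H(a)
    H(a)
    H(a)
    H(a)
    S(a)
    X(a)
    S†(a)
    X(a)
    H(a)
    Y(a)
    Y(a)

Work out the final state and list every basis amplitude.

The final amplitudes are -sqrt(2)/2 on |0>, sqrt(2)/2 on |1>.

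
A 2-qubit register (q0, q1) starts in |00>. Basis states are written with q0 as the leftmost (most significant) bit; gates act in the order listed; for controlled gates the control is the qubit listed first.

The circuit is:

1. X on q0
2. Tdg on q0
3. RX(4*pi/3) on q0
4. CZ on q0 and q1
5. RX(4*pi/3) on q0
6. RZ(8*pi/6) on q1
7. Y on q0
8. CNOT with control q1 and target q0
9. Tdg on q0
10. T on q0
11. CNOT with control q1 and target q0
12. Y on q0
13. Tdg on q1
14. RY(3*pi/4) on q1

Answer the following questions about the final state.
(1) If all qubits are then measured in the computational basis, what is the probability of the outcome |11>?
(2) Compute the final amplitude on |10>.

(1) A full measurement returns |11> with probability sqrt(2)/16 + 1/8. Key observation: gates 7-12 undo each other exactly, leaving only the rest of the circuit to track.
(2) The amplitude on |10> is sqrt(2 - sqrt(2))*exp(I*pi/12)/4.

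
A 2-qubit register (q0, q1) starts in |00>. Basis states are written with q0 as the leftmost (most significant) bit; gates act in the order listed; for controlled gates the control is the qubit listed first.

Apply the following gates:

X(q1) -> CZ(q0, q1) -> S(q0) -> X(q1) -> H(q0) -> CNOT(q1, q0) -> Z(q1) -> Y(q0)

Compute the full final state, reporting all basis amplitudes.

The final amplitudes are -sqrt(2)*I/2 on |00>, 0 on |01>, sqrt(2)*I/2 on |10>, 0 on |11>.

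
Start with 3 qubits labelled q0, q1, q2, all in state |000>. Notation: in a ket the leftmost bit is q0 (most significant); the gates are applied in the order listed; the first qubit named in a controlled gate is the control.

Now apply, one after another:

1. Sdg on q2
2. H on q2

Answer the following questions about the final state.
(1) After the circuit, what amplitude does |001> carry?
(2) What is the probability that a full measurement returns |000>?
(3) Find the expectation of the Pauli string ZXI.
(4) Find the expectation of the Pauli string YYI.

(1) The final state's coefficient on |001> equals sqrt(2)/2.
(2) Outcome |000> occurs with probability 1/2.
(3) The expectation value of ZXI is 0.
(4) The observable YYI averages to 0.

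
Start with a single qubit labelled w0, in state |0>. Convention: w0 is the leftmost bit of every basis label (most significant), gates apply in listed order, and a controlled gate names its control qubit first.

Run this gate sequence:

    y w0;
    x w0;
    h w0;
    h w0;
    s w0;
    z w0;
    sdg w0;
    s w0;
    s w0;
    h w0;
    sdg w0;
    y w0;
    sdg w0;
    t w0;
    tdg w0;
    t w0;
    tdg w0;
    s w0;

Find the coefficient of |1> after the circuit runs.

The amplitude on |1> is -sqrt(2)/2. Key observation: gates 13-18 undo each other exactly, leaving only the rest of the circuit to track.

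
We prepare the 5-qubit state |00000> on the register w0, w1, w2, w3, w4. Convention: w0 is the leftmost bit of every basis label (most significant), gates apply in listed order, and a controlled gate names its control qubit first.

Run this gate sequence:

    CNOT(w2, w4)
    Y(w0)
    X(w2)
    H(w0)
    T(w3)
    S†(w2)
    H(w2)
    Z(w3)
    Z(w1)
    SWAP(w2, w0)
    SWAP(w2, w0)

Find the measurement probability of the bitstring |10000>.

The probability of measuring |10000> is 1/4. Key observation: gates 10-11 undo each other exactly, leaving only the rest of the circuit to track.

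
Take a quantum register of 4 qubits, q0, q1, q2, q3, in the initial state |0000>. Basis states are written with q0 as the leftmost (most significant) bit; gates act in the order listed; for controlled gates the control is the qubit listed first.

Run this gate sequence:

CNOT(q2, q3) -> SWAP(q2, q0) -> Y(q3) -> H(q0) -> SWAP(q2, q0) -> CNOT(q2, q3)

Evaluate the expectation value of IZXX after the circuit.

The observable IZXX averages to 1.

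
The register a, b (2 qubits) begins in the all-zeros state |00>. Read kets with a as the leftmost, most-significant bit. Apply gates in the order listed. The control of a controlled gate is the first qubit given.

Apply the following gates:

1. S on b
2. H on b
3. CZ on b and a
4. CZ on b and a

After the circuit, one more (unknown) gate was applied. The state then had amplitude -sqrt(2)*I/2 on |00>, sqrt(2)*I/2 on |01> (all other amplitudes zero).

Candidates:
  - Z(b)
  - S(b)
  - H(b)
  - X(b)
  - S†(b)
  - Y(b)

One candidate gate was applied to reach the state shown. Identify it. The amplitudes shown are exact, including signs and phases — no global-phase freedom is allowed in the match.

The unique candidate consistent with the amplitudes is Y(b).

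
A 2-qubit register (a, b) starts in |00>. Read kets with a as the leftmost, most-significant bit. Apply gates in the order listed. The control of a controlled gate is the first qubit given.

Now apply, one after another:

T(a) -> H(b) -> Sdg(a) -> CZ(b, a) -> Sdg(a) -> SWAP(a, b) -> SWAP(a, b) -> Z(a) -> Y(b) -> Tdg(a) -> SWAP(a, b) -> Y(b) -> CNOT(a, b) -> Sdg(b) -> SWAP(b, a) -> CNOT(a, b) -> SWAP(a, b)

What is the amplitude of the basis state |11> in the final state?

The amplitude on |11> is -sqrt(2)*I/2. Key observation: gates 6-7 undo each other exactly, leaving only the rest of the circuit to track.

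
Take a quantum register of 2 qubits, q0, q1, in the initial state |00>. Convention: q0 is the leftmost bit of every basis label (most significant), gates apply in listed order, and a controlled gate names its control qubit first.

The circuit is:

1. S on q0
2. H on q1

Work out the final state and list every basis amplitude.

The resulting statevector has amplitude sqrt(2)/2 on |00>, sqrt(2)/2 on |01>, 0 on |10>, 0 on |11>.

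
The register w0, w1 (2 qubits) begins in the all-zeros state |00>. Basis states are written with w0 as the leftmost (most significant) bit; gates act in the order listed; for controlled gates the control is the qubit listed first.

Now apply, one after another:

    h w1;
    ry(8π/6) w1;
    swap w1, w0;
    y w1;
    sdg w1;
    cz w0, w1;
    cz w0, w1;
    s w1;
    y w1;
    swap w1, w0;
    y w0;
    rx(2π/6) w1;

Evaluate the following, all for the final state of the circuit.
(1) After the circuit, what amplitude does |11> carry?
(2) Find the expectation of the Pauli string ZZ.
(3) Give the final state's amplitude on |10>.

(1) |11> carries amplitude (1 - I)*(-sqrt(6)*I + sqrt(2)*(-2 + I))/8 in the final state.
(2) The expectation value of ZZ is -sqrt(3)/4.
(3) |10> carries amplitude (1 - I)*(sqrt(6) + sqrt(2)*(1 - 2*I))/8 in the final state.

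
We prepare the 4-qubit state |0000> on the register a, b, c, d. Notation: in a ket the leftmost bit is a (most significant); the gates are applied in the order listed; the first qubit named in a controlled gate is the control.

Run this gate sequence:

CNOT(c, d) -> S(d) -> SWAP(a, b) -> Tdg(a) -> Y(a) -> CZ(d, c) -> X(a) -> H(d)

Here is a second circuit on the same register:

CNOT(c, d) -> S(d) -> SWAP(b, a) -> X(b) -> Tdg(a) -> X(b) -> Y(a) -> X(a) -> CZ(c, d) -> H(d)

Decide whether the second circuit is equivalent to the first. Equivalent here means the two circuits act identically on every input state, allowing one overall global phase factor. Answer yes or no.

Yes: on every input state the two circuits agree up to one overall phase factor.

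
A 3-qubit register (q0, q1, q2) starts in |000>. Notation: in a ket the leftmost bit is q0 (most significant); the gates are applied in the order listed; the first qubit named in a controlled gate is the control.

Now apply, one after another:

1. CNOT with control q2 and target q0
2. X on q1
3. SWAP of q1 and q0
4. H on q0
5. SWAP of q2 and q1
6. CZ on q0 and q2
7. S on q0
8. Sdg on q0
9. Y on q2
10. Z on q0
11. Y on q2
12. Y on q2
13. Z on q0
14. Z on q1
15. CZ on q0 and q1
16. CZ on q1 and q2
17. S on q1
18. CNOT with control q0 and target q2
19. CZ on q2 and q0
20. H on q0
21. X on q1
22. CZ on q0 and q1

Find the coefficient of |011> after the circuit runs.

The amplitude on |011> is I/2. Key observation: the block from step 10 through step 13 cancels to the identity and can be dropped.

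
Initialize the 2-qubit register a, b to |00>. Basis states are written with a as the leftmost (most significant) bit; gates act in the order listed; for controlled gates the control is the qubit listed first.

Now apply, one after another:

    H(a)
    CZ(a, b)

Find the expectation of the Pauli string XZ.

In the final state, XZ has expectation 1.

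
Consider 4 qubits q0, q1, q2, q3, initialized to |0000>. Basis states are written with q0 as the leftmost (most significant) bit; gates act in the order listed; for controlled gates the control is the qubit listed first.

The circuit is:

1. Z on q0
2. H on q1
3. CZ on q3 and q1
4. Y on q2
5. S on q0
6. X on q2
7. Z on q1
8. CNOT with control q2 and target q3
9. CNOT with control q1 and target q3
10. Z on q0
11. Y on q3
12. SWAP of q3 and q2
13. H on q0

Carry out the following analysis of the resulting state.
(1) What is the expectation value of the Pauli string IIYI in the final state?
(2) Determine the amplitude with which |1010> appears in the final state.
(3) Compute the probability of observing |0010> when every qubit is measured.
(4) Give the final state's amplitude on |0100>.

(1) The observable IIYI averages to 0.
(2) The amplitude on |1010> is -1/2.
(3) Outcome |0010> occurs with probability 1/4.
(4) |0100> carries amplitude -1/2 in the final state.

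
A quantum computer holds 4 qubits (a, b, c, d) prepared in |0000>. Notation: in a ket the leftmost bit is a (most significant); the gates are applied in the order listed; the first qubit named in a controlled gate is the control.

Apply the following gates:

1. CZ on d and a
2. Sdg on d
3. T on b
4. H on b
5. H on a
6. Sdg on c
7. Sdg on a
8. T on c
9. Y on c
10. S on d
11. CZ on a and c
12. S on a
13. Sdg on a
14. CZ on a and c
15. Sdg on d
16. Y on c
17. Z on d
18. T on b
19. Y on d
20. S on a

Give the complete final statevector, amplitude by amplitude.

After the circuit, the state carries amplitude I/2 on |0001>, exp(3*I*pi/4)/2 on |0101>, I/2 on |1001>, exp(3*I*pi/4)/2 on |1101>, and 0 on every other basis state.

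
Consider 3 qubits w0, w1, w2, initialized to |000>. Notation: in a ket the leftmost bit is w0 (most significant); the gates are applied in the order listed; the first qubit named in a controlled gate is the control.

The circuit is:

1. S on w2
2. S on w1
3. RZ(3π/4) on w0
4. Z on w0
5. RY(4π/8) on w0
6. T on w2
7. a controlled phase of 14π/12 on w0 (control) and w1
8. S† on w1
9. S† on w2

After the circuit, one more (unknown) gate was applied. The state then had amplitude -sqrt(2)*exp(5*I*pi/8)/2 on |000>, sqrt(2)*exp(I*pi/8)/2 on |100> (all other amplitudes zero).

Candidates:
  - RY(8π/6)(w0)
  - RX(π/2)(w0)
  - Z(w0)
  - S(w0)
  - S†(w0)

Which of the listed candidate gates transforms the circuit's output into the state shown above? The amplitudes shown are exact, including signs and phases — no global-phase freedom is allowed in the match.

The applied gate was S(w0).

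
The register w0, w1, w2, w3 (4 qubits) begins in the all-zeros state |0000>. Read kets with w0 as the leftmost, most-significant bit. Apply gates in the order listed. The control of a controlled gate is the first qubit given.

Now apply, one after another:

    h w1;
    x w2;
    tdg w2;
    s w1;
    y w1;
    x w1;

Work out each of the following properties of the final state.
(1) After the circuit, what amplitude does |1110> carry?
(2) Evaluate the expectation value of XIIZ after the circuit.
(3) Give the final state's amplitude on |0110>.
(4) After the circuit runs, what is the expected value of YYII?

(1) |1110> carries amplitude 0 in the final state.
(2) The observable XIIZ averages to 0.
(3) |0110> carries amplitude -sqrt(2)*exp(3*I*pi/4)/2 in the final state.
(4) The observable YYII averages to 0.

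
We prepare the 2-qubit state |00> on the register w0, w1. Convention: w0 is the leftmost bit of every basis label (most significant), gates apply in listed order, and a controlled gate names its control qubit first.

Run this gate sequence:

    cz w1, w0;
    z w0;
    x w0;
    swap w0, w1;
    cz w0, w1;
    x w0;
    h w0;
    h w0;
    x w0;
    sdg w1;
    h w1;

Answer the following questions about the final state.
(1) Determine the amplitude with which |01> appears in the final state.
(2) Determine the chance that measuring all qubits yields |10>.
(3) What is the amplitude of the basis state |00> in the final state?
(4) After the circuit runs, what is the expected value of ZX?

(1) The amplitude on |01> is sqrt(2)*I/2. Key observation: the block from step 6 through step 9 cancels to the identity and can be dropped.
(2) A full measurement returns |10> with probability 0.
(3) |00> carries amplitude -sqrt(2)*I/2 in the final state.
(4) In the final state, ZX has expectation -1.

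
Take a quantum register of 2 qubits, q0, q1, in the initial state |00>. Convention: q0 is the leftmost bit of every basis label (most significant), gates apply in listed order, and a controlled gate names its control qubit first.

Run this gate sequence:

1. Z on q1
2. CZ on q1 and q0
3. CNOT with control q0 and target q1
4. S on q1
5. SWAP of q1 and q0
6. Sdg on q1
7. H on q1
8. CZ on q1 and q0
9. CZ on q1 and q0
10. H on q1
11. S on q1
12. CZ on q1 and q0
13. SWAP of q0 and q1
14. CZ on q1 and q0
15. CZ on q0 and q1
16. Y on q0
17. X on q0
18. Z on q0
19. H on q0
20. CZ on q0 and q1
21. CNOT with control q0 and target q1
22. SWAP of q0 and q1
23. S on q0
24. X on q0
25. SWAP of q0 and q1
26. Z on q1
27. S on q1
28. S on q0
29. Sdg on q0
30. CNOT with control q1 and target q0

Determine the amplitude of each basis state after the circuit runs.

The final amplitudes are 0 on |00>, 0 on |01>, -sqrt(2)/2 on |10>, sqrt(2)/2 on |11>. Key observation: gates 6-11 undo each other exactly, leaving only the rest of the circuit to track.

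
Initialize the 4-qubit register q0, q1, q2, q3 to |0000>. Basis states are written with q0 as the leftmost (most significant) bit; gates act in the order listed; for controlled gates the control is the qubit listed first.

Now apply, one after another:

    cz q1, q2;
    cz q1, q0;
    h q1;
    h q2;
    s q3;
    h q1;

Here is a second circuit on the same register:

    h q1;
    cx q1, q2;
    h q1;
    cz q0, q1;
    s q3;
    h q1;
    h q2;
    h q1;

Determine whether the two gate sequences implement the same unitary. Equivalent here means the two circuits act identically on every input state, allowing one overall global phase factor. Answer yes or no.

No — the two circuits implement different unitaries, even allowing a global phase.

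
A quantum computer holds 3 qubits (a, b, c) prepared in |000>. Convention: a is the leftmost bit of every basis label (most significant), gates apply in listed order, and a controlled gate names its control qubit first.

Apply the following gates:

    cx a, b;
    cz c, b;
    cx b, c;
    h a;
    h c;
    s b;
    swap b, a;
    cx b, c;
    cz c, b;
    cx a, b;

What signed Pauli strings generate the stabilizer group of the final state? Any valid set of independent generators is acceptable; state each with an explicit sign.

The final state is stabilized by the group generated by +IXZ, +IZX, +ZII; other independent generating sets are equally valid.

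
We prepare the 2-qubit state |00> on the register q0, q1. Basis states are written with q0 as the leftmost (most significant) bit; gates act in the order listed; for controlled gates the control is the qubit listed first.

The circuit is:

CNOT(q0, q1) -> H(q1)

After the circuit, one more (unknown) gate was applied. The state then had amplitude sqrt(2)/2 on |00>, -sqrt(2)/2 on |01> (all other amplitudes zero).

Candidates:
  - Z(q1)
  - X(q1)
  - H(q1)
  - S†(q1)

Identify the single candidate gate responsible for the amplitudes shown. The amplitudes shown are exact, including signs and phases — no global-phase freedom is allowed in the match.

The unique candidate consistent with the amplitudes is Z(q1).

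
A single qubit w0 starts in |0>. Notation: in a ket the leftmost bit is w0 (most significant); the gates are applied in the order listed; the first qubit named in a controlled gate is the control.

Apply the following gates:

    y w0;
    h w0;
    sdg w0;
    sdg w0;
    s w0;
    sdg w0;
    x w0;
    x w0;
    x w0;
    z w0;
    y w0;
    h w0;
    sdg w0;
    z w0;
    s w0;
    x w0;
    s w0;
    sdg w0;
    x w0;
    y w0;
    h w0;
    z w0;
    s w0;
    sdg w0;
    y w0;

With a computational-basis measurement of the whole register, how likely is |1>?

A full measurement returns |1> with probability 1/2.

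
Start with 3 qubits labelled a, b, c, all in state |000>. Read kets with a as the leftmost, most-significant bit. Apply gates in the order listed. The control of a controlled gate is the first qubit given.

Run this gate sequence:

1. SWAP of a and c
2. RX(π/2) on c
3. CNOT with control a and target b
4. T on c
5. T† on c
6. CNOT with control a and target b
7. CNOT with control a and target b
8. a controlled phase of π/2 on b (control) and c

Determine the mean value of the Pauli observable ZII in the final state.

In the final state, ZII has expectation 1. Key observation: steps 3-6 multiply out to the identity, so the circuit reduces to the remaining gates.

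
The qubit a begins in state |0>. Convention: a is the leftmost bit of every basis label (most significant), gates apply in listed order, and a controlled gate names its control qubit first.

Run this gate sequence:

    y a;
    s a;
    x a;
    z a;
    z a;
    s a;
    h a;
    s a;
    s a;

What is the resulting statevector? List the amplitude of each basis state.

After the circuit, the state carries amplitude -sqrt(2)/2 on |0>, sqrt(2)/2 on |1>.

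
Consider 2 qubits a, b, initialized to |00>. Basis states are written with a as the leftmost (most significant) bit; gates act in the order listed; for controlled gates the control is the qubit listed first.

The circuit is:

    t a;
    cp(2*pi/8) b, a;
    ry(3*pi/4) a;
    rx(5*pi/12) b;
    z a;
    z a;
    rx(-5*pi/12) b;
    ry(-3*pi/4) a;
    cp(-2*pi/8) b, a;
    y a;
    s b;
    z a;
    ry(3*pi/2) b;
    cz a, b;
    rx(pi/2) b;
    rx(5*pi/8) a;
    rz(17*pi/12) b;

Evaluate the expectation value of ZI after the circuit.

The observable ZI averages to sqrt(2 - sqrt(2))/2. Key observation: the block from step 2 through step 9 cancels to the identity and can be dropped.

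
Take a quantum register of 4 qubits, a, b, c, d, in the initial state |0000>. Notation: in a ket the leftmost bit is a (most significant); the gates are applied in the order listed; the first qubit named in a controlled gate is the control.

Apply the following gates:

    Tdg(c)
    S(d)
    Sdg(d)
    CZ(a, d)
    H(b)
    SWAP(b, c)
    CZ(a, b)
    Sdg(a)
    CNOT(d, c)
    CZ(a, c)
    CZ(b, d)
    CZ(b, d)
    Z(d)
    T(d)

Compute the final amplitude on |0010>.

The amplitude on |0010> is sqrt(2)/2. Key observation: gates 2-3 undo each other exactly, leaving only the rest of the circuit to track.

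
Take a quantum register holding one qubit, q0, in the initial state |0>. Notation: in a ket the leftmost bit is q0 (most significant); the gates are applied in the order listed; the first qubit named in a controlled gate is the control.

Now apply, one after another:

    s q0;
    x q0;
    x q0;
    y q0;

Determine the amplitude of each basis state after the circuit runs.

The resulting statevector has amplitude 0 on |0>, I on |1>. Key observation: gates 2-3 undo each other exactly, leaving only the rest of the circuit to track.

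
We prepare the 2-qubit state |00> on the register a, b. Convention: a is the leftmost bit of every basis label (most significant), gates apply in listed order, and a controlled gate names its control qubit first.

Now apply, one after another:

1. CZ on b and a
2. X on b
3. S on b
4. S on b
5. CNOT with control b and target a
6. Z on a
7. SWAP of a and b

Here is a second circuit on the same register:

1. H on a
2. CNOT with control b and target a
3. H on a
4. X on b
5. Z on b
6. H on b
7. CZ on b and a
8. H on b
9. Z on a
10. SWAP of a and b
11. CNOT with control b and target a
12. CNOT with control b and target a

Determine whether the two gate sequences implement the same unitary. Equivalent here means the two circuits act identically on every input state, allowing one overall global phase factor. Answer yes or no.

No, they are not equivalent — no single phase factor reconciles the two unitaries.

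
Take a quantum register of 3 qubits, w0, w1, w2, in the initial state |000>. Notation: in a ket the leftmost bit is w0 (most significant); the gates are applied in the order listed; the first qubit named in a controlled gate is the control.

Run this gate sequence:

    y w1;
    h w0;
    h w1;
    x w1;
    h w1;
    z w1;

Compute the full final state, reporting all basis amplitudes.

The final amplitudes are sqrt(2)*I/2 on |010>, sqrt(2)*I/2 on |110>, and 0 on every other basis state. Key observation: gates 3-6 undo each other exactly, leaving only the rest of the circuit to track.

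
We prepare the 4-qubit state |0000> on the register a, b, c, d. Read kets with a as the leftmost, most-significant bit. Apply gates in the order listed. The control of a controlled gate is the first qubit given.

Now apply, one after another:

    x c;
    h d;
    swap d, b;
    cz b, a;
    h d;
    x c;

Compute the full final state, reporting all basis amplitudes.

After the circuit, the state carries amplitude 1/2 on |0000>, 1/2 on |0001>, 1/2 on |0100>, 1/2 on |0101>, and 0 on every other basis state.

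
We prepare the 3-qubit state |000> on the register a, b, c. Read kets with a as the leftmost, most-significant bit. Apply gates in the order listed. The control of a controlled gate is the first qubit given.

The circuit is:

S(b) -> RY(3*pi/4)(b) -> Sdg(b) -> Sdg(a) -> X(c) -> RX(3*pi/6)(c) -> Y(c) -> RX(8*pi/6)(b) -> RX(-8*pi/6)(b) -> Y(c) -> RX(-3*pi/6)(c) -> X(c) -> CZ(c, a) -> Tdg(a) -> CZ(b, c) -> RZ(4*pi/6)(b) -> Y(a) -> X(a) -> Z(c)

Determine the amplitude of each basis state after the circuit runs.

After the circuit, the state carries amplitude sqrt(2 - sqrt(2))*exp(I*pi/6)/2 on |000>, sqrt(sqrt(2) + 2)*exp(I*pi/3)/2 on |010>, and 0 on every other basis state. Key observation: the block from step 5 through step 12 cancels to the identity and can be dropped.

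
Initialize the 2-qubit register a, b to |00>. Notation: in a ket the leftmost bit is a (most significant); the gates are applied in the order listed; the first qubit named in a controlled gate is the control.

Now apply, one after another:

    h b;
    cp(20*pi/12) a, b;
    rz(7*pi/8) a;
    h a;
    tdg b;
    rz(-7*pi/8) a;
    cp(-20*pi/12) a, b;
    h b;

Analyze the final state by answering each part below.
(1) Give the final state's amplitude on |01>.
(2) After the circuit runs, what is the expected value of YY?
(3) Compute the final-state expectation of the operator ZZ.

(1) The final state's coefficient on |01> equals sqrt(2)*(1 + exp(3*I*pi/4))/4.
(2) The observable YY averages to -sqrt(sqrt(2) + 2)/8 - sqrt(6 - 3*sqrt(2))/8 + sqrt(2 - sqrt(2))/4.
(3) The expectation value of ZZ is -sqrt(6)/8 + sqrt(2)/8.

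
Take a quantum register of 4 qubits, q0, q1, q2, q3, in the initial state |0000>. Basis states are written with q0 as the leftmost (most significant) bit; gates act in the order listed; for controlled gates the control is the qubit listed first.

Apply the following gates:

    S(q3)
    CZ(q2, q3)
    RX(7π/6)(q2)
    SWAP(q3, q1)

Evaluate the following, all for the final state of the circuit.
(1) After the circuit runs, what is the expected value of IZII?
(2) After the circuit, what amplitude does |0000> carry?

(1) In the final state, IZII has expectation 1.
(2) The amplitude on |0000> is -sqrt(6)/4 + sqrt(2)/4.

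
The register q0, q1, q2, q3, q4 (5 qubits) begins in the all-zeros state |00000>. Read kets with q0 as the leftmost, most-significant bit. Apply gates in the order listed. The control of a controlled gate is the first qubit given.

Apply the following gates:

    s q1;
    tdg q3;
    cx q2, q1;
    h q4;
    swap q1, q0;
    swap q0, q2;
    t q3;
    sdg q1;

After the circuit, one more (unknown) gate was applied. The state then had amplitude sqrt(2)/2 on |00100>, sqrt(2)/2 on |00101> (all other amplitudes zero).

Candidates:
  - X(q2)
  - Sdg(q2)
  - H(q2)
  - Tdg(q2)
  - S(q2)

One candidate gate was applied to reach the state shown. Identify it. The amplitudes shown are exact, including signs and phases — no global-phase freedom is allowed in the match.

It was X(q2) that produced the state shown.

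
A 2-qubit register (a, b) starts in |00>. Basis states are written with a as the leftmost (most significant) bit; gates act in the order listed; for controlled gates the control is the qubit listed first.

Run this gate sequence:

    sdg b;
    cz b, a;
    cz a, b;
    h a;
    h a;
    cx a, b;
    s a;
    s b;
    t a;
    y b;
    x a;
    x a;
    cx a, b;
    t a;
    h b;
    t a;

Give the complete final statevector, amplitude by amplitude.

The resulting statevector has amplitude sqrt(2)*I/2 on |00>, -sqrt(2)*I/2 on |01>, 0 on |10>, 0 on |11>. Key observation: steps 11-12 multiply out to the identity, so the circuit reduces to the remaining gates.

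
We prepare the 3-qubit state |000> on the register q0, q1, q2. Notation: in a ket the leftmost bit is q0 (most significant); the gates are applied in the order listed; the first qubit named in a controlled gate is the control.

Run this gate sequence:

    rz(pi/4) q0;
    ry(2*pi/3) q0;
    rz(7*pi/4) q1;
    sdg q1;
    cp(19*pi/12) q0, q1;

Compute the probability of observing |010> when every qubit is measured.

Outcome |010> occurs with probability 0.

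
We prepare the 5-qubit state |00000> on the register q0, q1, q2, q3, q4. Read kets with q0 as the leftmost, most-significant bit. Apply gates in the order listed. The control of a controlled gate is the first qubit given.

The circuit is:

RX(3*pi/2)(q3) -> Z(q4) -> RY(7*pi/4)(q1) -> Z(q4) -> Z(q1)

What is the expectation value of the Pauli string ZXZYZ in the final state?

In the final state, ZXZYZ has expectation sqrt(2)/2.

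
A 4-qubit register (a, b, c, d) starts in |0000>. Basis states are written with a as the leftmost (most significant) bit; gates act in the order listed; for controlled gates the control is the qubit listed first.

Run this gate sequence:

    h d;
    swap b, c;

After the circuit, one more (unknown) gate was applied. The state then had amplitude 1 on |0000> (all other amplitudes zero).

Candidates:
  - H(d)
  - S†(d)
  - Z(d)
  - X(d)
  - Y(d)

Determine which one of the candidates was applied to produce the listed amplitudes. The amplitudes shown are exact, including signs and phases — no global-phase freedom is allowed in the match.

The unique candidate consistent with the amplitudes is H(d).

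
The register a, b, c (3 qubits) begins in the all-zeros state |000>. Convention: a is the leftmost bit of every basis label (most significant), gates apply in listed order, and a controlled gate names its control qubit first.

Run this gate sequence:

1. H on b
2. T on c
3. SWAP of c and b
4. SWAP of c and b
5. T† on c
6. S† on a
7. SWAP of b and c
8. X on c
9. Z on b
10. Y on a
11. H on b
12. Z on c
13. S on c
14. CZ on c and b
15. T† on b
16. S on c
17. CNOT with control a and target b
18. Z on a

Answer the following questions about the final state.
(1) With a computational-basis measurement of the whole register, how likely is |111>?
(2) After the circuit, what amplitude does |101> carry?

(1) The probability of measuring |111> is 1/4. Key observation: the block from step 2 through step 5 cancels to the identity and can be dropped.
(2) The final state's coefficient on |101> equals exp(I*pi/4)/2.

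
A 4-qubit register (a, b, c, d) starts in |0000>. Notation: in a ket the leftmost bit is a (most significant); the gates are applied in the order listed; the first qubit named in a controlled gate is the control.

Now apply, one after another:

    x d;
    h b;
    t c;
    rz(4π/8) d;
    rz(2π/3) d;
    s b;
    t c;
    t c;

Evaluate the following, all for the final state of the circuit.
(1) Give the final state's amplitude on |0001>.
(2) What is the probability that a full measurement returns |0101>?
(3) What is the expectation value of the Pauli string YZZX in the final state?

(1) The amplitude on |0001> is sqrt(2)*exp(7*I*pi/12)/2.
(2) The probability of measuring |0101> is 1/2.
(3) The expectation value of YZZX is 0.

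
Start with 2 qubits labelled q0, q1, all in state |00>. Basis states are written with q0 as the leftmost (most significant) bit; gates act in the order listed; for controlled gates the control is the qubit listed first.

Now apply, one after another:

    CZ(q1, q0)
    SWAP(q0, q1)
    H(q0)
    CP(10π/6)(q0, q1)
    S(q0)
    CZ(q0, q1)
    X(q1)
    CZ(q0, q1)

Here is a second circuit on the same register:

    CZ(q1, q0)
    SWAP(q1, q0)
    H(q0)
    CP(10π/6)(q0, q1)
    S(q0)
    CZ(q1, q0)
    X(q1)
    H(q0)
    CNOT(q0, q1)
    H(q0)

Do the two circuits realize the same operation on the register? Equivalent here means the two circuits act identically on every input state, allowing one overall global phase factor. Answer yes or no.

No: there is an input state on which the two circuits produce genuinely different outputs (not merely differing by a phase).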